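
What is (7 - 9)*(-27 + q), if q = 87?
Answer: -120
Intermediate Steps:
(7 - 9)*(-27 + q) = (7 - 9)*(-27 + 87) = -2*60 = -120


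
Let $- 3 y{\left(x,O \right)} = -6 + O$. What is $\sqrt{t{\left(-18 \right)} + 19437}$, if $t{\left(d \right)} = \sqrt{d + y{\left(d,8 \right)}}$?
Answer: $\frac{\sqrt{174933 + 6 i \sqrt{42}}}{3} \approx 139.42 + 0.015495 i$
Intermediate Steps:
$y{\left(x,O \right)} = 2 - \frac{O}{3}$ ($y{\left(x,O \right)} = - \frac{-6 + O}{3} = 2 - \frac{O}{3}$)
$t{\left(d \right)} = \sqrt{- \frac{2}{3} + d}$ ($t{\left(d \right)} = \sqrt{d + \left(2 - \frac{8}{3}\right)} = \sqrt{d - \frac{2}{3}} = \sqrt{- \frac{2}{3} + d}$)
$\sqrt{t{\left(-18 \right)} + 19437} = \sqrt{\frac{\sqrt{-6 + 9 \left(-18\right)}}{3} + 19437} = \sqrt{\frac{\sqrt{-6 - 162}}{3} + 19437} = \sqrt{\frac{\sqrt{-168}}{3} + 19437} = \sqrt{\frac{2 i \sqrt{42}}{3} + 19437} = \sqrt{19437 + \frac{2 i \sqrt{42}}{3}}$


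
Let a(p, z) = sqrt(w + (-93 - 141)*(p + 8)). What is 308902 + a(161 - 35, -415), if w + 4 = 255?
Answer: 308902 + I*sqrt(31105) ≈ 3.089e+5 + 176.37*I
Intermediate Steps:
w = 251 (w = -4 + 255 = 251)
a(p, z) = sqrt(-1621 - 234*p) (a(p, z) = sqrt(251 + (-93 - 141)*(p + 8)) = sqrt(251 - 234*(8 + p)) = sqrt(251 + (-1872 - 234*p)) = sqrt(-1621 - 234*p))
308902 + a(161 - 35, -415) = 308902 + sqrt(-1621 - 234*(161 - 35)) = 308902 + sqrt(-1621 - 234*126) = 308902 + sqrt(-1621 - 29484) = 308902 + sqrt(-31105) = 308902 + I*sqrt(31105)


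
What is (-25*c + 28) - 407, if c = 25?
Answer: -1004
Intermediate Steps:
(-25*c + 28) - 407 = (-25*25 + 28) - 407 = (-625 + 28) - 407 = -597 - 407 = -1004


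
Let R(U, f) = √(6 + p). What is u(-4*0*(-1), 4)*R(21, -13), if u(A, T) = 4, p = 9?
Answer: 4*√15 ≈ 15.492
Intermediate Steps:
R(U, f) = √15 (R(U, f) = √(6 + 9) = √15)
u(-4*0*(-1), 4)*R(21, -13) = 4*√15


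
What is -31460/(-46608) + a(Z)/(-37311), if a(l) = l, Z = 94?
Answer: 97451909/144915924 ≈ 0.67247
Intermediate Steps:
-31460/(-46608) + a(Z)/(-37311) = -31460/(-46608) + 94/(-37311) = -31460*(-1/46608) + 94*(-1/37311) = 7865/11652 - 94/37311 = 97451909/144915924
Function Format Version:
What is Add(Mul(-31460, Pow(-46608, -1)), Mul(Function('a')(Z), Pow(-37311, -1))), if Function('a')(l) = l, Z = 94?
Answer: Rational(97451909, 144915924) ≈ 0.67247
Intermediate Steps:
Add(Mul(-31460, Pow(-46608, -1)), Mul(Function('a')(Z), Pow(-37311, -1))) = Add(Mul(-31460, Pow(-46608, -1)), Mul(94, Pow(-37311, -1))) = Add(Mul(-31460, Rational(-1, 46608)), Mul(94, Rational(-1, 37311))) = Add(Rational(7865, 11652), Rational(-94, 37311)) = Rational(97451909, 144915924)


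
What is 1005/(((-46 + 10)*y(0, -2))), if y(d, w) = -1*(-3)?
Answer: -335/36 ≈ -9.3056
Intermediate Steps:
y(d, w) = 3
1005/(((-46 + 10)*y(0, -2))) = 1005/(((-46 + 10)*3)) = 1005/((-36*3)) = 1005/(-108) = 1005*(-1/108) = -335/36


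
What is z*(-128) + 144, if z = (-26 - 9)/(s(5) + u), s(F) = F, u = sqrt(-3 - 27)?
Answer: 6064/11 - 896*I*sqrt(30)/11 ≈ 551.27 - 446.15*I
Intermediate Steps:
u = I*sqrt(30) (u = sqrt(-30) = I*sqrt(30) ≈ 5.4772*I)
z = -35/(5 + I*sqrt(30)) (z = (-26 - 9)/(5 + I*sqrt(30)) = -35/(5 + I*sqrt(30)) ≈ -3.1818 + 3.4855*I)
z*(-128) + 144 = (-35/11 + 7*I*sqrt(30)/11)*(-128) + 144 = (4480/11 - 896*I*sqrt(30)/11) + 144 = 6064/11 - 896*I*sqrt(30)/11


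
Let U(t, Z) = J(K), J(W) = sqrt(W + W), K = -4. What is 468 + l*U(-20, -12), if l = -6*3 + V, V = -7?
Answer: 468 - 50*I*sqrt(2) ≈ 468.0 - 70.711*I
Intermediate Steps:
l = -25 (l = -6*3 - 7 = -18 - 7 = -25)
J(W) = sqrt(2)*sqrt(W) (J(W) = sqrt(2*W) = sqrt(2)*sqrt(W))
U(t, Z) = 2*I*sqrt(2) (U(t, Z) = sqrt(2)*sqrt(-4) = sqrt(2)*(2*I) = 2*I*sqrt(2))
468 + l*U(-20, -12) = 468 - 50*I*sqrt(2)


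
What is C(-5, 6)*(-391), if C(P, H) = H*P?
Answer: 11730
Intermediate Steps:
C(-5, 6)*(-391) = (6*(-5))*(-391) = -30*(-391) = 11730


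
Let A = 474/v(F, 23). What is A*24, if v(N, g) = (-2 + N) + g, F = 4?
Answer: 11376/25 ≈ 455.04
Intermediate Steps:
v(N, g) = -2 + N + g
A = 474/25 (A = 474/(-2 + 4 + 23) = 474/25 ≈ 18.960)
A*24 = (474/25)*24 = 11376/25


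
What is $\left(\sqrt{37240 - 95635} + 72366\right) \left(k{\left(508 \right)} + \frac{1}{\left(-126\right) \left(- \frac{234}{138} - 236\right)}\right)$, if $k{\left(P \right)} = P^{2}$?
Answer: $\frac{306289649652653}{16401} + \frac{177765321911 i \sqrt{58395}}{688842} \approx 1.8675 \cdot 10^{10} + 6.2361 \cdot 10^{7} i$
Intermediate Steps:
$\left(\sqrt{37240 - 95635} + 72366\right) \left(k{\left(508 \right)} + \frac{1}{\left(-126\right) \left(- \frac{234}{138} - 236\right)}\right) = \left(\sqrt{37240 - 95635} + 72366\right) \left(508^{2} + \frac{1}{\left(-126\right) \left(- \frac{234}{138} - 236\right)}\right) = \left(\sqrt{-58395} + 72366\right) \left(258064 + \frac{1}{\left(-126\right) \left(\left(-234\right) \frac{1}{138} - 236\right)}\right) = \left(i \sqrt{58395} + 72366\right) \left(258064 + \frac{1}{\left(-126\right) \left(- \frac{39}{23} - 236\right)}\right) = \left(72366 + i \sqrt{58395}\right) \left(258064 + \frac{1}{\left(-126\right) \left(- \frac{5467}{23}\right)}\right) = \left(72366 + i \sqrt{58395}\right) \left(258064 + \frac{1}{\frac{688842}{23}}\right) = \left(72366 + i \sqrt{58395}\right) \left(258064 + \frac{23}{688842}\right) = \left(72366 + i \sqrt{58395}\right) \frac{177765321911}{688842} = \frac{306289649652653}{16401} + \frac{177765321911 i \sqrt{58395}}{688842}$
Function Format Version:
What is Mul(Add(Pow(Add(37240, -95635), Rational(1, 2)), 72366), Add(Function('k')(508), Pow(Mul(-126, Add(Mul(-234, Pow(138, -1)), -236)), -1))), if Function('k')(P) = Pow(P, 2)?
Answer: Add(Rational(306289649652653, 16401), Mul(Rational(177765321911, 688842), I, Pow(58395, Rational(1, 2)))) ≈ Add(1.8675e+10, Mul(6.2361e+7, I))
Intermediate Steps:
Mul(Add(Pow(Add(37240, -95635), Rational(1, 2)), 72366), Add(Function('k')(508), Pow(Mul(-126, Add(Mul(-234, Pow(138, -1)), -236)), -1))) = Mul(Add(Pow(Add(37240, -95635), Rational(1, 2)), 72366), Add(Pow(508, 2), Pow(Mul(-126, Add(Mul(-234, Pow(138, -1)), -236)), -1))) = Mul(Add(Pow(-58395, Rational(1, 2)), 72366), Add(258064, Pow(Mul(-126, Add(Mul(-234, Rational(1, 138)), -236)), -1))) = Mul(Add(Mul(I, Pow(58395, Rational(1, 2))), 72366), Add(258064, Pow(Mul(-126, Add(Rational(-39, 23), -236)), -1))) = Mul(Add(72366, Mul(I, Pow(58395, Rational(1, 2)))), Add(258064, Pow(Mul(-126, Rational(-5467, 23)), -1))) = Mul(Add(72366, Mul(I, Pow(58395, Rational(1, 2)))), Add(258064, Pow(Rational(688842, 23), -1))) = Mul(Add(72366, Mul(I, Pow(58395, Rational(1, 2)))), Add(258064, Rational(23, 688842))) = Mul(Add(72366, Mul(I, Pow(58395, Rational(1, 2)))), Rational(177765321911, 688842)) = Add(Rational(306289649652653, 16401), Mul(Rational(177765321911, 688842), I, Pow(58395, Rational(1, 2))))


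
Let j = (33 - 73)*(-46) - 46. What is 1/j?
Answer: 1/1794 ≈ 0.00055741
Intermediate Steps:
j = 1794 (j = -40*(-46) - 46 = 1840 - 46 = 1794)
1/j = 1/1794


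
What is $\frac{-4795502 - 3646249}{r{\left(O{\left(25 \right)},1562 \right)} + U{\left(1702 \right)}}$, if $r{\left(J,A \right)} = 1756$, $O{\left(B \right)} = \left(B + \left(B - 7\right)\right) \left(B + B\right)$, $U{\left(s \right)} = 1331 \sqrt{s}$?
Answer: $\frac{2470619126}{502018881} - \frac{3745323527 \sqrt{1702}}{1004037762} \approx -148.97$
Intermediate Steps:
$O{\left(B \right)} = 2 B \left(-7 + 2 B\right)$ ($O{\left(B \right)} = \left(B + \left(B - 7\right)\right) 2 B = \left(B + \left(-7 + B\right)\right) 2 B = \left(-7 + 2 B\right) 2 B = 2 B \left(-7 + 2 B\right)$)
$\frac{-4795502 - 3646249}{r{\left(O{\left(25 \right)},1562 \right)} + U{\left(1702 \right)}} = \frac{-4795502 - 3646249}{1756 + 1331 \sqrt{1702}} = - \frac{8441751}{1756 + 1331 \sqrt{1702}}$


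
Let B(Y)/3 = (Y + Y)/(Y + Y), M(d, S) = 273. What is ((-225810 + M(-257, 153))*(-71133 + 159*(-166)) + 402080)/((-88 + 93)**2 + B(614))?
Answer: 21996349079/28 ≈ 7.8558e+8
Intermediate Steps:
B(Y) = 3 (B(Y) = 3*((Y + Y)/(Y + Y)) = 3*((2*Y)/((2*Y))) = 3*((2*Y)*(1/(2*Y))) = 3*1 = 3)
((-225810 + M(-257, 153))*(-71133 + 159*(-166)) + 402080)/((-88 + 93)**2 + B(614)) = ((-225810 + 273)*(-71133 + 159*(-166)) + 402080)/((-88 + 93)**2 + 3) = (-225537*(-71133 - 26394) + 402080)/(5**2 + 3) = (-225537*(-97527) + 402080)/(25 + 3) = (21995946999 + 402080)/28 = 21996349079*(1/28) = 21996349079/28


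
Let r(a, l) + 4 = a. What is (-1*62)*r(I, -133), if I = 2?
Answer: 124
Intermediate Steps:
r(a, l) = -4 + a
(-1*62)*r(I, -133) = (-1*62)*(-4 + 2) = -62*(-2) = 124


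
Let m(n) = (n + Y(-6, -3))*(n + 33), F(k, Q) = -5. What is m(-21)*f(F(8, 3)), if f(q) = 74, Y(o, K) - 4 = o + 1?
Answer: -19536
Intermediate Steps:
Y(o, K) = 5 + o (Y(o, K) = 4 + (o + 1) = 4 + (1 + o) = 5 + o)
m(n) = (-1 + n)*(33 + n) (m(n) = (n + (5 - 6))*(n + 33) = (n - 1)*(33 + n) = (-1 + n)*(33 + n))
m(-21)*f(F(8, 3)) = (-33 + (-21)² + 32*(-21))*74 = (-33 + 441 - 672)*74 = -264*74 = -19536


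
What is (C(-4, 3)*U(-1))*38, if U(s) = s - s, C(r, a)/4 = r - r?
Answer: 0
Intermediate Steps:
C(r, a) = 0 (C(r, a) = 4*(r - r) = 4*0 = 0)
U(s) = 0
(C(-4, 3)*U(-1))*38 = (0*0)*38 = 0*38 = 0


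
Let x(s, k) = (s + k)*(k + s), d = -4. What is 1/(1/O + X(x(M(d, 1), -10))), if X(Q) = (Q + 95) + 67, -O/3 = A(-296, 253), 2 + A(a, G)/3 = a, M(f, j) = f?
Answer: 2682/960157 ≈ 0.0027933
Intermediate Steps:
A(a, G) = -6 + 3*a
O = 2682 (O = -3*(-6 + 3*(-296)) = -3*(-6 - 888) = -3*(-894) = 2682)
x(s, k) = (k + s)² (x(s, k) = (k + s)*(k + s) = (k + s)²)
X(Q) = 162 + Q (X(Q) = (95 + Q) + 67 = 162 + Q)
1/(1/O + X(x(M(d, 1), -10))) = 1/(1/2682 + (162 + (-10 - 4)²)) = 1/(1/2682 + (162 + (-14)²)) = 1/(1/2682 + (162 + 196)) = 1/(1/2682 + 358) = 1/(960157/2682) = 2682/960157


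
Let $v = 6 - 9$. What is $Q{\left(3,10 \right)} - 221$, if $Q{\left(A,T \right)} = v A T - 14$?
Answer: $-325$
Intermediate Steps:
$v = -3$
$Q{\left(A,T \right)} = -14 - 3 A T$ ($Q{\left(A,T \right)} = - 3 A T - 14 = -14 - 3 A T$)
$Q{\left(3,10 \right)} - 221 = \left(-14 - 9 \cdot 10\right) - 221 = \left(-14 - 90\right) - 221 = -104 - 221 = -325$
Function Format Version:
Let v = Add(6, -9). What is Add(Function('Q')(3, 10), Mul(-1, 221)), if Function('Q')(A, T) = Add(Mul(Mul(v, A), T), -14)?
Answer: -325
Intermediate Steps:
v = -3
Function('Q')(A, T) = Add(-14, Mul(-3, A, T)) (Function('Q')(A, T) = Add(Mul(Mul(-3, A), T), -14) = Add(Mul(-3, A, T), -14) = Add(-14, Mul(-3, A, T)))
Add(Function('Q')(3, 10), Mul(-1, 221)) = Add(Add(-14, Mul(-3, 3, 10)), Mul(-1, 221)) = Add(Add(-14, -90), -221) = Add(-104, -221) = -325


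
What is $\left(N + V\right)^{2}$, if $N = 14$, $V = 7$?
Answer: $441$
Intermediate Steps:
$\left(N + V\right)^{2} = \left(14 + 7\right)^{2} = 21^{2} = 441$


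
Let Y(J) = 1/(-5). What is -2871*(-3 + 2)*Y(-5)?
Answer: -2871/5 ≈ -574.20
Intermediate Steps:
Y(J) = -⅕
-2871*(-3 + 2)*Y(-5) = -2871*(-3 + 2)*(-1)/5 = -(-2871)*(-1)/5 = -2871*⅕ = -2871/5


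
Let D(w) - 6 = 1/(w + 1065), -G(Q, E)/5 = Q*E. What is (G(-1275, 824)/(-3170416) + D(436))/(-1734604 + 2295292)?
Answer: 135994631/17553940286304 ≈ 7.7472e-6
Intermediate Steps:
G(Q, E) = -5*E*Q (G(Q, E) = -5*Q*E = -5*E*Q)
D(w) = 6 + 1/(1065 + w) (D(w) = 6 + 1/(w + 1065) = 6 + 1/(1065 + w))
(G(-1275, 824)/(-3170416) + D(436))/(-1734604 + 2295292) = (-5*824*(-1275)/(-3170416) + (6391 + 6*436)/(1065 + 436))/(-1734604 + 2295292) = (5253000*(-1/3170416) + (6391 + 2616)/1501)/560688 = (-656625/396302 + (1/1501)*9007)*(1/560688) = (-656625/396302 + 9007/1501)*(1/560688) = (135994631/31307858)*(1/560688) = 135994631/17553940286304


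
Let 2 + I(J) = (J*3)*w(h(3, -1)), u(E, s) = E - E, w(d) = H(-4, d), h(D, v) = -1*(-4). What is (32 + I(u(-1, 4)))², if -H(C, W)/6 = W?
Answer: 900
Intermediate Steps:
H(C, W) = -6*W
h(D, v) = 4
w(d) = -6*d
u(E, s) = 0
I(J) = -2 - 72*J (I(J) = -2 + (J*3)*(-6*4) = -2 + (3*J)*(-24) = -2 - 72*J)
(32 + I(u(-1, 4)))² = (32 + (-2 - 72*0))² = (32 + (-2 + 0))² = (32 - 2)² = 30² = 900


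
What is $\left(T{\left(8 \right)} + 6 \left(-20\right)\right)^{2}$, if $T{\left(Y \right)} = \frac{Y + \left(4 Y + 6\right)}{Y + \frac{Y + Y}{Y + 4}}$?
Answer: $\frac{2595321}{196} \approx 13241.0$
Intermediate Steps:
$T{\left(Y \right)} = \frac{6 + 5 Y}{Y + \frac{2 Y}{4 + Y}}$ ($T{\left(Y \right)} = \frac{Y + \left(6 + 4 Y\right)}{Y + \frac{2 Y}{4 + Y}} = \frac{6 + 5 Y}{Y + \frac{2 Y}{4 + Y}}$)
$\left(T{\left(8 \right)} + 6 \left(-20\right)\right)^{2} = \left(\frac{24 + 5 \cdot 8^{2} + 26 \cdot 8}{8 \left(6 + 8\right)} + 6 \left(-20\right)\right)^{2} = \left(\frac{24 + 5 \cdot 64 + 208}{8 \cdot 14} - 120\right)^{2} = \left(\frac{1}{8} \cdot \frac{1}{14} \left(24 + 320 + 208\right) - 120\right)^{2} = \left(\frac{1}{8} \cdot \frac{1}{14} \cdot 552 - 120\right)^{2} = \left(\frac{69}{14} - 120\right)^{2} = \left(- \frac{1611}{14}\right)^{2} = \frac{2595321}{196}$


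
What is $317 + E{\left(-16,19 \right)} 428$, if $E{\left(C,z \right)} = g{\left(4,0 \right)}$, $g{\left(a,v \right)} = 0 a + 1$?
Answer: $745$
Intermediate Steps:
$g{\left(a,v \right)} = 1$ ($g{\left(a,v \right)} = 0 + 1 = 1$)
$E{\left(C,z \right)} = 1$
$317 + E{\left(-16,19 \right)} 428 = 317 + 1 \cdot 428 = 317 + 428 = 745$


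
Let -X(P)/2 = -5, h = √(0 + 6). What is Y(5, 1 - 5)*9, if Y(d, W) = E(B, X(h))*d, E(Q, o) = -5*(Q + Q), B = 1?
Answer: -450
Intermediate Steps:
h = √6 ≈ 2.4495
X(P) = 10 (X(P) = -2*(-5) = 10)
E(Q, o) = -10*Q
Y(d, W) = -10*d (Y(d, W) = (-10*1)*d = -10*d)
Y(5, 1 - 5)*9 = -10*5*9 = -50*9 = -450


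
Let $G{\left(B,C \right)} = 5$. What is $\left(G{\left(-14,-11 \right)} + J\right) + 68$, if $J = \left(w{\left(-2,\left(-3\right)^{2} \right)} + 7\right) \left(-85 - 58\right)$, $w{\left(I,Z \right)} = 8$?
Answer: $-2072$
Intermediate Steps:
$J = -2145$ ($J = \left(8 + 7\right) \left(-85 - 58\right) = 15 \left(-143\right) = -2145$)
$\left(G{\left(-14,-11 \right)} + J\right) + 68 = \left(5 - 2145\right) + 68 = -2140 + 68 = -2072$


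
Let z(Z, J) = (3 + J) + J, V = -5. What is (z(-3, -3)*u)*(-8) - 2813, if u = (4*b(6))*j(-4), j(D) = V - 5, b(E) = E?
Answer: -8573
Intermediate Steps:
j(D) = -10 (j(D) = -5 - 5 = -10)
u = -240 (u = (4*6)*(-10) = 24*(-10) = -240)
z(Z, J) = 3 + 2*J
(z(-3, -3)*u)*(-8) - 2813 = ((3 + 2*(-3))*(-240))*(-8) - 2813 = ((3 - 6)*(-240))*(-8) - 2813 = -3*(-240)*(-8) - 2813 = 720*(-8) - 2813 = -5760 - 2813 = -8573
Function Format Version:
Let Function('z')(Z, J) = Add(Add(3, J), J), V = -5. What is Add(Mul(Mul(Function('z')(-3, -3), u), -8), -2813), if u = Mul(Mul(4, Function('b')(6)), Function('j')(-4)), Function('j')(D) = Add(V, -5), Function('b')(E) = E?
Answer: -8573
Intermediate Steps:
Function('j')(D) = -10 (Function('j')(D) = Add(-5, -5) = -10)
u = -240 (u = Mul(Mul(4, 6), -10) = Mul(24, -10) = -240)
Function('z')(Z, J) = Add(3, Mul(2, J))
Add(Mul(Mul(Function('z')(-3, -3), u), -8), -2813) = Add(Mul(Mul(Add(3, Mul(2, -3)), -240), -8), -2813) = Add(Mul(Mul(Add(3, -6), -240), -8), -2813) = Add(Mul(Mul(-3, -240), -8), -2813) = Add(Mul(720, -8), -2813) = Add(-5760, -2813) = -8573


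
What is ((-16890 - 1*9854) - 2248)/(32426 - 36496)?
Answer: 14496/2035 ≈ 7.1233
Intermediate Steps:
((-16890 - 1*9854) - 2248)/(32426 - 36496) = ((-16890 - 9854) - 2248)/(-4070) = (-26744 - 2248)*(-1/4070) = -28992*(-1/4070) = 14496/2035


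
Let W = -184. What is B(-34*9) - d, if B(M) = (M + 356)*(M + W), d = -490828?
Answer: 466328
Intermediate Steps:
B(M) = (-184 + M)*(356 + M) (B(M) = (M + 356)*(M - 184) = (356 + M)*(-184 + M) = (-184 + M)*(356 + M))
B(-34*9) - d = (-65504 + (-34*9)² + 172*(-34*9)) - 1*(-490828) = (-65504 + (-306)² + 172*(-306)) + 490828 = (-65504 + 93636 - 52632) + 490828 = -24500 + 490828 = 466328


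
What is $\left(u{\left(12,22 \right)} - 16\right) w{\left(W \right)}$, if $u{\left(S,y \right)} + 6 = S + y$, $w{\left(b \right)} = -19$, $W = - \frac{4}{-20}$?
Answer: $-228$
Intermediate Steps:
$W = \frac{1}{5}$ ($W = \left(-4\right) \left(- \frac{1}{20}\right) = \frac{1}{5} \approx 0.2$)
$u{\left(S,y \right)} = -6 + S + y$ ($u{\left(S,y \right)} = -6 + \left(S + y\right) = -6 + S + y$)
$\left(u{\left(12,22 \right)} - 16\right) w{\left(W \right)} = \left(\left(-6 + 12 + 22\right) - 16\right) \left(-19\right) = \left(28 - 16\right) \left(-19\right) = 12 \left(-19\right) = -228$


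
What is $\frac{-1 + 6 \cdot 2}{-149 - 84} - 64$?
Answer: $- \frac{14923}{233} \approx -64.047$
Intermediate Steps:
$\frac{-1 + 6 \cdot 2}{-149 - 84} - 64 = \frac{-1 + 12}{-233} - 64 = 11 \left(- \frac{1}{233}\right) - 64 = - \frac{11}{233} - 64 = - \frac{14923}{233}$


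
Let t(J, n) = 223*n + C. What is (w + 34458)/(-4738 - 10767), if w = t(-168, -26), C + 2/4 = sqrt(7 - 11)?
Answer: -57319/31010 - 2*I/15505 ≈ -1.8484 - 0.00012899*I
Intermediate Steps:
C = -1/2 + 2*I (C = -1/2 + sqrt(7 - 11) = -1/2 + sqrt(-4) = -1/2 + 2*I ≈ -0.5 + 2.0*I)
t(J, n) = -1/2 + 2*I + 223*n (t(J, n) = 223*n + (-1/2 + 2*I) = -1/2 + 2*I + 223*n)
w = -11597/2 + 2*I (w = -1/2 + 2*I + 223*(-26) = -1/2 + 2*I - 5798 = -11597/2 + 2*I ≈ -5798.5 + 2.0*I)
(w + 34458)/(-4738 - 10767) = ((-11597/2 + 2*I) + 34458)/(-4738 - 10767) = (57319/2 + 2*I)/(-15505) = (57319/2 + 2*I)*(-1/15505) = -57319/31010 - 2*I/15505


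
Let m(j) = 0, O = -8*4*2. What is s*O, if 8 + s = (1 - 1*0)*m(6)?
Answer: 512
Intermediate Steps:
O = -64 (O = -32*2 = -64)
s = -8 (s = -8 + (1 - 1*0)*0 = -8 + (1 + 0)*0 = -8 + 1*0 = -8 + 0 = -8)
s*O = -8*(-64) = 512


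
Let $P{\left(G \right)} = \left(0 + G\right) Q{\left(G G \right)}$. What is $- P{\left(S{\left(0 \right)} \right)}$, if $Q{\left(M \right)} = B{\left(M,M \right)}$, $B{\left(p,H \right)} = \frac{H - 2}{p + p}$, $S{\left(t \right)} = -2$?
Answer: $\frac{1}{2} \approx 0.5$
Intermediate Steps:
$B{\left(p,H \right)} = \frac{-2 + H}{2 p}$
$Q{\left(M \right)} = \frac{-2 + M}{2 M}$
$P{\left(G \right)} = \frac{-2 + G^{2}}{2 G}$ ($P{\left(G \right)} = \left(0 + G\right) \frac{-2 + G G}{2 G G} = G \frac{-2 + G^{2}}{2 G^{2}} = \frac{-2 + G^{2}}{2 G}$)
$- P{\left(S{\left(0 \right)} \right)} = - (\frac{1}{2} \left(-2\right) - \frac{1}{-2}) = - (-1 - - \frac{1}{2}) = - (-1 + \frac{1}{2}) = \left(-1\right) \left(- \frac{1}{2}\right) = \frac{1}{2}$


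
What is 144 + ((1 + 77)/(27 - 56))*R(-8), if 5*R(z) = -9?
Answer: 21582/145 ≈ 148.84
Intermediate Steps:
R(z) = -9/5 (R(z) = (⅕)*(-9) = -9/5)
144 + ((1 + 77)/(27 - 56))*R(-8) = 144 + ((1 + 77)/(27 - 56))*(-9/5) = 144 + (78/(-29))*(-9/5) = 144 + (78*(-1/29))*(-9/5) = 144 - 78/29*(-9/5) = 144 + 702/145 = 21582/145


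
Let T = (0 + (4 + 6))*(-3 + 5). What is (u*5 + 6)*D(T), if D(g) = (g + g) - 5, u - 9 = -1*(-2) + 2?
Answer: 2485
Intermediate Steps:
u = 13 (u = 9 + (-1*(-2) + 2) = 9 + (2 + 2) = 9 + 4 = 13)
T = 20 (T = (0 + 10)*2 = 10*2 = 20)
D(g) = -5 + 2*g (D(g) = 2*g - 5 = -5 + 2*g)
(u*5 + 6)*D(T) = (13*5 + 6)*(-5 + 2*20) = (65 + 6)*(-5 + 40) = 71*35 = 2485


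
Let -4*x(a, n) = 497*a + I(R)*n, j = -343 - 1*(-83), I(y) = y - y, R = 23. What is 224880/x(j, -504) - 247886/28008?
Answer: -170951819/90479844 ≈ -1.8894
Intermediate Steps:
I(y) = 0
j = -260 (j = -343 + 83 = -260)
x(a, n) = -497*a/4 (x(a, n) = -(497*a + 0*n)/4 = -(497*a + 0)/4 = -497*a/4)
224880/x(j, -504) - 247886/28008 = 224880/((-497/4*(-260))) - 247886/28008 = 224880/32305 - 247886*1/28008 = 224880*(1/32305) - 123943/14004 = 44976/6461 - 123943/14004 = -170951819/90479844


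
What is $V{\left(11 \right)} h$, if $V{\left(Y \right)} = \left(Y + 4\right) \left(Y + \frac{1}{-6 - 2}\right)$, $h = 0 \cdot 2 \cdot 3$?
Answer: $0$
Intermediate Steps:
$h = 0$ ($h = 0 \cdot 3 = 0$)
$V{\left(Y \right)} = \left(4 + Y\right) \left(- \frac{1}{8} + Y\right)$ ($V{\left(Y \right)} = \left(4 + Y\right) \left(Y + \frac{1}{-8}\right) = \left(4 + Y\right) \left(Y - \frac{1}{8}\right) = \left(4 + Y\right) \left(- \frac{1}{8} + Y\right)$)
$V{\left(11 \right)} h = \left(- \frac{1}{2} + 11^{2} + \frac{31}{8} \cdot 11\right) 0 = \left(- \frac{1}{2} + 121 + \frac{341}{8}\right) 0 = \frac{1305}{8} \cdot 0 = 0$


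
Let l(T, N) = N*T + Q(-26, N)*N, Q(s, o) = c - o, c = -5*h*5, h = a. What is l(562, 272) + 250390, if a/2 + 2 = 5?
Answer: 288470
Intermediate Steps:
a = 6 (a = -4 + 2*5 = -4 + 10 = 6)
h = 6
c = -150 (c = -5*6*5 = -30*5 = -150)
Q(s, o) = -150 - o
l(T, N) = N*T + N*(-150 - N) (l(T, N) = N*T + (-150 - N)*N = N*T + N*(-150 - N))
l(562, 272) + 250390 = 272*(-150 + 562 - 1*272) + 250390 = 272*(-150 + 562 - 272) + 250390 = 272*140 + 250390 = 38080 + 250390 = 288470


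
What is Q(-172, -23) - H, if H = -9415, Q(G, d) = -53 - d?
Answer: 9385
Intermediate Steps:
Q(-172, -23) - H = (-53 - 1*(-23)) - 1*(-9415) = (-53 + 23) + 9415 = -30 + 9415 = 9385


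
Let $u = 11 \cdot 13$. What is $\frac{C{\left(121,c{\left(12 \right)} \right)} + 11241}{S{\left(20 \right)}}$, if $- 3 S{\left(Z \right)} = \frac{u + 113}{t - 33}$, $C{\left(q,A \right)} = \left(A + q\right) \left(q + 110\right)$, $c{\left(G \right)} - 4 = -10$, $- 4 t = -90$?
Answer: $\frac{1190889}{256} \approx 4651.9$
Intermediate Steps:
$t = \frac{45}{2}$ ($t = \left(- \frac{1}{4}\right) \left(-90\right) = \frac{45}{2} \approx 22.5$)
$c{\left(G \right)} = -6$ ($c{\left(G \right)} = 4 - 10 = -6$)
$u = 143$
$C{\left(q,A \right)} = \left(110 + q\right) \left(A + q\right)$ ($C{\left(q,A \right)} = \left(A + q\right) \left(110 + q\right) = \left(110 + q\right) \left(A + q\right)$)
$S{\left(Z \right)} = \frac{512}{63}$ ($S{\left(Z \right)} = - \frac{\left(143 + 113\right) \frac{1}{\frac{45}{2} - 33}}{3} = - \frac{256 \frac{1}{- \frac{21}{2}}}{3} = - \frac{256 \left(- \frac{2}{21}\right)}{3} = \left(- \frac{1}{3}\right) \left(- \frac{512}{21}\right) = \frac{512}{63}$)
$\frac{C{\left(121,c{\left(12 \right)} \right)} + 11241}{S{\left(20 \right)}} = \frac{\left(121^{2} + 110 \left(-6\right) + 110 \cdot 121 - 726\right) + 11241}{\frac{512}{63}} = \left(\left(14641 - 660 + 13310 - 726\right) + 11241\right) \frac{63}{512} = \left(26565 + 11241\right) \frac{63}{512} = 37806 \cdot \frac{63}{512} = \frac{1190889}{256}$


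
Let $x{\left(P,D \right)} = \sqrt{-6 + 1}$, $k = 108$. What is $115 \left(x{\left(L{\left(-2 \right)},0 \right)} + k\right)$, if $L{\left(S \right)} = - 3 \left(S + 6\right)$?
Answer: $12420 + 115 i \sqrt{5} \approx 12420.0 + 257.15 i$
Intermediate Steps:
$L{\left(S \right)} = -18 - 3 S$ ($L{\left(S \right)} = - 3 \left(6 + S\right) = -18 - 3 S$)
$x{\left(P,D \right)} = i \sqrt{5}$ ($x{\left(P,D \right)} = \sqrt{-5} = i \sqrt{5}$)
$115 \left(x{\left(L{\left(-2 \right)},0 \right)} + k\right) = 115 \left(i \sqrt{5} + 108\right) = 115 \left(108 + i \sqrt{5}\right) = 12420 + 115 i \sqrt{5}$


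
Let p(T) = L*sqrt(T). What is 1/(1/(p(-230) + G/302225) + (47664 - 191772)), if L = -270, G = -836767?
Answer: (-81600750*sqrt(230) + 836767*I)/(-120585121061*I + 11759320881000*sqrt(230)) ≈ -6.9392e-6 - 1.1761e-14*I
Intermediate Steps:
p(T) = -270*sqrt(T)
1/(1/(p(-230) + G/302225) + (47664 - 191772)) = 1/(1/(-270*I*sqrt(230) - 836767/302225) + (47664 - 191772)) = 1/(1/(-270*I*sqrt(230) - 836767*1/302225) - 144108) = 1/(1/(-270*I*sqrt(230) - 836767/302225) - 144108) = 1/(1/(-836767/302225 - 270*I*sqrt(230)) - 144108) = 1/(-144108 + 1/(-836767/302225 - 270*I*sqrt(230)))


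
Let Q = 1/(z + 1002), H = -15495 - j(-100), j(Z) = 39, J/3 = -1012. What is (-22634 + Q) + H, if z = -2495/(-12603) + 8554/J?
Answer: -243251032785754/6373167029 ≈ -38168.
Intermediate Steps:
J = -3036 (J = 3*(-1012) = -3036)
z = -16705207/6377118 (z = -2495/(-12603) + 8554/(-3036) = -2495*(-1/12603) + 8554*(-1/3036) = 2495/12603 - 4277/1518 = -16705207/6377118 ≈ -2.6196)
H = -15534 (H = -15495 - 1*39 = -15495 - 39 = -15534)
Q = 6377118/6373167029 (Q = 1/(-16705207/6377118 + 1002) = 1/(6373167029/6377118) = 6377118/6373167029 ≈ 0.0010006)
(-22634 + Q) + H = (-22634 + 6377118/6373167029) - 15534 = -144250256157268/6373167029 - 15534 = -243251032785754/6373167029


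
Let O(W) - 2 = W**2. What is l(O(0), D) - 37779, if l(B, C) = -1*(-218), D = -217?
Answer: -37561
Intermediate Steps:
O(W) = 2 + W**2
l(B, C) = 218
l(O(0), D) - 37779 = 218 - 37779 = -37561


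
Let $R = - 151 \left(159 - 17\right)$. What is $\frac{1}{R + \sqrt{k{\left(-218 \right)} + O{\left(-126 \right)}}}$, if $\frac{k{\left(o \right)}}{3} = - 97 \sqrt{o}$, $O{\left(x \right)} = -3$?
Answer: $\frac{1}{-21442 + \sqrt{3} \sqrt{-1 - 97 i \sqrt{218}}} \approx -4.6738 \cdot 10^{-5} + 1.013 \cdot 10^{-7} i$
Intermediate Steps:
$k{\left(o \right)} = - 291 \sqrt{o}$ ($k{\left(o \right)} = 3 \left(- 97 \sqrt{o}\right) = - 291 \sqrt{o}$)
$R = -21442$ ($R = \left(-151\right) 142 = -21442$)
$\frac{1}{R + \sqrt{k{\left(-218 \right)} + O{\left(-126 \right)}}} = \frac{1}{-21442 + \sqrt{- 291 \sqrt{-218} - 3}} = \frac{1}{-21442 + \sqrt{- 291 i \sqrt{218} - 3}} = \frac{1}{-21442 + \sqrt{-3 - 291 i \sqrt{218}}}$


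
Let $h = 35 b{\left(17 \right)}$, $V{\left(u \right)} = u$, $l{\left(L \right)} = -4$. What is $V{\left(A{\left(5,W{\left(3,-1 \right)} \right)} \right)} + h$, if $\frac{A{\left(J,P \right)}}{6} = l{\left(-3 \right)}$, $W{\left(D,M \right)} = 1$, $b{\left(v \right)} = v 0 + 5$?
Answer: $151$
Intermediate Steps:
$b{\left(v \right)} = 5$ ($b{\left(v \right)} = 0 + 5 = 5$)
$A{\left(J,P \right)} = -24$ ($A{\left(J,P \right)} = 6 \left(-4\right) = -24$)
$h = 175$ ($h = 35 \cdot 5 = 175$)
$V{\left(A{\left(5,W{\left(3,-1 \right)} \right)} \right)} + h = -24 + 175 = 151$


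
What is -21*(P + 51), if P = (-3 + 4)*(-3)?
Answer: -1008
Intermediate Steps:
P = -3 (P = 1*(-3) = -3)
-21*(P + 51) = -21*(-3 + 51) = -21*48 = -1008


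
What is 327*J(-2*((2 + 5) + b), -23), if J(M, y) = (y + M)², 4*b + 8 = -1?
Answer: 1381575/4 ≈ 3.4539e+5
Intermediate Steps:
b = -9/4 (b = -2 + (¼)*(-1) = -2 - ¼ = -9/4 ≈ -2.2500)
J(M, y) = (M + y)²
327*J(-2*((2 + 5) + b), -23) = 327*(-2*((2 + 5) - 9/4) - 23)² = 327*(-2*(7 - 9/4) - 23)² = 327*(-2*19/4 - 23)² = 327*(-19/2 - 23)² = 327*(-65/2)² = 327*(4225/4) = 1381575/4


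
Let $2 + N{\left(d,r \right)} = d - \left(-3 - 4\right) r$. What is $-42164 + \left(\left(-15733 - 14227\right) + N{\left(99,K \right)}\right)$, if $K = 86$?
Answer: $-71425$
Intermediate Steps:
$N{\left(d,r \right)} = -2 + d + 7 r$ ($N{\left(d,r \right)} = -2 + \left(d - \left(-3 - 4\right) r\right) = -2 + \left(d - - 7 r\right) = -2 + \left(d + 7 r\right) = -2 + d + 7 r$)
$-42164 + \left(\left(-15733 - 14227\right) + N{\left(99,K \right)}\right) = -42164 + \left(\left(-15733 - 14227\right) + \left(-2 + 99 + 7 \cdot 86\right)\right) = -42164 + \left(-29960 + \left(-2 + 99 + 602\right)\right) = -42164 + \left(-29960 + 699\right) = -42164 - 29261 = -71425$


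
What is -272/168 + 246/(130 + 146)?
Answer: -703/966 ≈ -0.72774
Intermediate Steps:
-272/168 + 246/(130 + 146) = -272*1/168 + 246/276 = -34/21 + 246*(1/276) = -34/21 + 41/46 = -703/966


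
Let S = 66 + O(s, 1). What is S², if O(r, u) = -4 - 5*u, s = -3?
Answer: 3249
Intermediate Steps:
S = 57 (S = 66 + (-4 - 5*1) = 66 + (-4 - 5) = 66 - 9 = 57)
S² = 57² = 3249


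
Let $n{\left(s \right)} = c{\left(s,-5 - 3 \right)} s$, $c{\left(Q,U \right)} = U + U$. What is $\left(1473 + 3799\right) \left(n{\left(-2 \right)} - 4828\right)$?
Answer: $-25284512$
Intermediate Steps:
$c{\left(Q,U \right)} = 2 U$
$n{\left(s \right)} = - 16 s$ ($n{\left(s \right)} = 2 \left(-5 - 3\right) s = 2 \left(-8\right) s = - 16 s$)
$\left(1473 + 3799\right) \left(n{\left(-2 \right)} - 4828\right) = \left(1473 + 3799\right) \left(\left(-16\right) \left(-2\right) - 4828\right) = 5272 \left(32 - 4828\right) = 5272 \left(-4796\right) = -25284512$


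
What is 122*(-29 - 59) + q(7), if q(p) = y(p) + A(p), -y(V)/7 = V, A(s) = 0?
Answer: -10785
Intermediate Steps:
y(V) = -7*V
q(p) = -7*p (q(p) = -7*p + 0 = -7*p)
122*(-29 - 59) + q(7) = 122*(-29 - 59) - 7*7 = 122*(-88) - 49 = -10736 - 49 = -10785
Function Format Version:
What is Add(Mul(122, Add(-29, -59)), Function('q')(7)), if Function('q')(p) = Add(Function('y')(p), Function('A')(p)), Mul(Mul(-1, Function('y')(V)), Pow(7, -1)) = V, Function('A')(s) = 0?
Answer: -10785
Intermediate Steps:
Function('y')(V) = Mul(-7, V)
Function('q')(p) = Mul(-7, p) (Function('q')(p) = Add(Mul(-7, p), 0) = Mul(-7, p))
Add(Mul(122, Add(-29, -59)), Function('q')(7)) = Add(Mul(122, Add(-29, -59)), Mul(-7, 7)) = Add(Mul(122, -88), -49) = Add(-10736, -49) = -10785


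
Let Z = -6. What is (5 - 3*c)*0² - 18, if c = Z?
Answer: -18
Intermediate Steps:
c = -6
(5 - 3*c)*0² - 18 = (5 - 3*(-6))*0² - 18 = (5 + 18)*0 - 18 = 23*0 - 18 = 0 - 18 = -18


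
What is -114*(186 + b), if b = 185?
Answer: -42294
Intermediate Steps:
-114*(186 + b) = -114*(186 + 185) = -114*371 = -42294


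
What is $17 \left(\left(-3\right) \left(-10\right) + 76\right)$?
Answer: $1802$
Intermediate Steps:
$17 \left(\left(-3\right) \left(-10\right) + 76\right) = 17 \left(30 + 76\right) = 17 \cdot 106 = 1802$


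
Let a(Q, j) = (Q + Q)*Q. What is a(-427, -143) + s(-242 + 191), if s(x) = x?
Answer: 364607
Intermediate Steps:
a(Q, j) = 2*Q² (a(Q, j) = (2*Q)*Q = 2*Q²)
a(-427, -143) + s(-242 + 191) = 2*(-427)² + (-242 + 191) = 2*182329 - 51 = 364658 - 51 = 364607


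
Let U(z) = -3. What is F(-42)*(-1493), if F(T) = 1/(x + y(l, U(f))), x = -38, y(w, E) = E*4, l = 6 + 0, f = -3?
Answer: 1493/50 ≈ 29.860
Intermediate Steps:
l = 6
y(w, E) = 4*E
F(T) = -1/50 (F(T) = 1/(-38 + 4*(-3)) = 1/(-38 - 12) = 1/(-50) = -1/50)
F(-42)*(-1493) = -1/50*(-1493) = 1493/50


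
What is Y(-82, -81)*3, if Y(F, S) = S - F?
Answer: 3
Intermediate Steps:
Y(-82, -81)*3 = (-81 - 1*(-82))*3 = (-81 + 82)*3 = 1*3 = 3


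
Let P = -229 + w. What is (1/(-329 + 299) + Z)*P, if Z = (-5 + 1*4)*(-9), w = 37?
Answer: -8608/5 ≈ -1721.6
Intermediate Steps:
Z = 9 (Z = (-5 + 4)*(-9) = -1*(-9) = 9)
P = -192 (P = -229 + 37 = -192)
(1/(-329 + 299) + Z)*P = (1/(-329 + 299) + 9)*(-192) = (1/(-30) + 9)*(-192) = (-1/30 + 9)*(-192) = (269/30)*(-192) = -8608/5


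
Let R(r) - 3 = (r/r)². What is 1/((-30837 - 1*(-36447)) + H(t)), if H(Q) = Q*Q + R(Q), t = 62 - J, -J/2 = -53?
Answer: 1/7550 ≈ 0.00013245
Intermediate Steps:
J = 106 (J = -2*(-53) = 106)
R(r) = 4 (R(r) = 3 + (r/r)² = 3 + 1² = 3 + 1 = 4)
t = -44 (t = 62 - 1*106 = 62 - 106 = -44)
H(Q) = 4 + Q² (H(Q) = Q*Q + 4 = Q² + 4 = 4 + Q²)
1/((-30837 - 1*(-36447)) + H(t)) = 1/((-30837 - 1*(-36447)) + (4 + (-44)²)) = 1/((-30837 + 36447) + (4 + 1936)) = 1/(5610 + 1940) = 1/7550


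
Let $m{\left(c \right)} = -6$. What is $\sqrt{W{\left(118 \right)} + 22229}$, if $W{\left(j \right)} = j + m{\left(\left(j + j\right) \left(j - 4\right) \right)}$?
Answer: $\sqrt{22341} \approx 149.47$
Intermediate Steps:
$W{\left(j \right)} = -6 + j$ ($W{\left(j \right)} = j - 6 = -6 + j$)
$\sqrt{W{\left(118 \right)} + 22229} = \sqrt{\left(-6 + 118\right) + 22229} = \sqrt{112 + 22229} = \sqrt{22341}$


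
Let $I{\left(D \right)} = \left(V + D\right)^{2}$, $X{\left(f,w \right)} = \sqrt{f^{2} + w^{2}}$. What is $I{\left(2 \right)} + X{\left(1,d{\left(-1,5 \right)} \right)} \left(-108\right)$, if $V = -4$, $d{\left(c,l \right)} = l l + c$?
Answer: $4 - 108 \sqrt{577} \approx -2590.3$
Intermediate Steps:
$d{\left(c,l \right)} = c + l^{2}$ ($d{\left(c,l \right)} = l^{2} + c = c + l^{2}$)
$I{\left(D \right)} = \left(-4 + D\right)^{2}$
$I{\left(2 \right)} + X{\left(1,d{\left(-1,5 \right)} \right)} \left(-108\right) = \left(-4 + 2\right)^{2} + \sqrt{1^{2} + \left(-1 + 5^{2}\right)^{2}} \left(-108\right) = \left(-2\right)^{2} + \sqrt{1 + \left(-1 + 25\right)^{2}} \left(-108\right) = 4 + \sqrt{1 + 24^{2}} \left(-108\right) = 4 + \sqrt{1 + 576} \left(-108\right) = 4 + \sqrt{577} \left(-108\right) = 4 - 108 \sqrt{577}$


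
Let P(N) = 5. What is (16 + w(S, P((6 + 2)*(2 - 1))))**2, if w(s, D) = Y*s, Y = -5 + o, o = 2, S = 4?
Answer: 16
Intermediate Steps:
Y = -3 (Y = -5 + 2 = -3)
w(s, D) = -3*s
(16 + w(S, P((6 + 2)*(2 - 1))))**2 = (16 - 3*4)**2 = (16 - 12)**2 = 4**2 = 16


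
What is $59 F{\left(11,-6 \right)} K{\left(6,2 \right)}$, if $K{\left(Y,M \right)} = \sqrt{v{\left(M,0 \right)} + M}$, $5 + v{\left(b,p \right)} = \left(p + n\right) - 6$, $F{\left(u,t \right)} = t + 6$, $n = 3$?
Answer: $0$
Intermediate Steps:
$F{\left(u,t \right)} = 6 + t$
$v{\left(b,p \right)} = -8 + p$ ($v{\left(b,p \right)} = -5 + \left(\left(p + 3\right) - 6\right) = -5 + \left(\left(3 + p\right) - 6\right) = -5 + \left(-3 + p\right) = -8 + p$)
$K{\left(Y,M \right)} = \sqrt{-8 + M}$ ($K{\left(Y,M \right)} = \sqrt{\left(-8 + 0\right) + M} = \sqrt{-8 + M}$)
$59 F{\left(11,-6 \right)} K{\left(6,2 \right)} = 59 \left(6 - 6\right) \sqrt{-8 + 2} = 59 \cdot 0 \sqrt{-6} = 0 i \sqrt{6} = 0$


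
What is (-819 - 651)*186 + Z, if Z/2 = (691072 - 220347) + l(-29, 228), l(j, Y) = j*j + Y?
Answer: 670168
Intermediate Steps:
l(j, Y) = Y + j**2 (l(j, Y) = j**2 + Y = Y + j**2)
Z = 943588 (Z = 2*((691072 - 220347) + (228 + (-29)**2)) = 2*(470725 + (228 + 841)) = 2*(470725 + 1069) = 2*471794 = 943588)
(-819 - 651)*186 + Z = (-819 - 651)*186 + 943588 = -1470*186 + 943588 = -273420 + 943588 = 670168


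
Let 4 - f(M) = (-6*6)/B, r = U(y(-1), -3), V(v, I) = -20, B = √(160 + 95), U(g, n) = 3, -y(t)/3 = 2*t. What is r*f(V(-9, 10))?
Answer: 12 + 36*√255/85 ≈ 18.763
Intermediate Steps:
y(t) = -6*t
B = √255 ≈ 15.969
r = 3
f(M) = 4 + 12*√255/85 (f(M) = 4 - (-6*6)/(√255) = 4 - (-36)*√255/255 = 4 - (-12)*√255/85 = 4 + 12*√255/85)
r*f(V(-9, 10)) = 3*(4 + 12*√255/85) = 12 + 36*√255/85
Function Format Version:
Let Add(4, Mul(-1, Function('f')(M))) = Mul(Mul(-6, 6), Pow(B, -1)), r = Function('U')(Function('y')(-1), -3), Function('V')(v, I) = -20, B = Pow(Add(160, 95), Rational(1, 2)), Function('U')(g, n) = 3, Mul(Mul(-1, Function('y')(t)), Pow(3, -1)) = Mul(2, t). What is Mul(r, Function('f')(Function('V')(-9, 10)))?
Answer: Add(12, Mul(Rational(36, 85), Pow(255, Rational(1, 2)))) ≈ 18.763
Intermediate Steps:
Function('y')(t) = Mul(-6, t) (Function('y')(t) = Mul(-3, Mul(2, t)) = Mul(-6, t))
B = Pow(255, Rational(1, 2)) ≈ 15.969
r = 3
Function('f')(M) = Add(4, Mul(Rational(12, 85), Pow(255, Rational(1, 2)))) (Function('f')(M) = Add(4, Mul(-1, Mul(Mul(-6, 6), Pow(Pow(255, Rational(1, 2)), -1)))) = Add(4, Mul(-1, Mul(-36, Mul(Rational(1, 255), Pow(255, Rational(1, 2)))))) = Add(4, Mul(-1, Mul(Rational(-12, 85), Pow(255, Rational(1, 2))))) = Add(4, Mul(Rational(12, 85), Pow(255, Rational(1, 2)))))
Mul(r, Function('f')(Function('V')(-9, 10))) = Mul(3, Add(4, Mul(Rational(12, 85), Pow(255, Rational(1, 2))))) = Add(12, Mul(Rational(36, 85), Pow(255, Rational(1, 2))))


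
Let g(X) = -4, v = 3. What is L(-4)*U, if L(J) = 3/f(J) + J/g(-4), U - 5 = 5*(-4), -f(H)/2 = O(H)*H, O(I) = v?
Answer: -135/8 ≈ -16.875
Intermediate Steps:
O(I) = 3
f(H) = -6*H
U = -15 (U = 5 + 5*(-4) = 5 - 20 = -15)
L(J) = -1/(2*J) - J/4 (L(J) = 3/((-6*J)) + J/(-4) = 3*(-1/(6*J)) + J*(-¼) = -1/(2*J) - J/4)
L(-4)*U = ((¼)*(-2 - 1*(-4)²)/(-4))*(-15) = ((¼)*(-¼)*(-2 - 1*16))*(-15) = ((¼)*(-¼)*(-2 - 16))*(-15) = ((¼)*(-¼)*(-18))*(-15) = (9/8)*(-15) = -135/8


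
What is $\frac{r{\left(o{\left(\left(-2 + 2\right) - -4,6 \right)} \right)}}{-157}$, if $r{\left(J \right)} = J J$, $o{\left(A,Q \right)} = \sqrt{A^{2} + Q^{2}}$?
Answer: $- \frac{52}{157} \approx -0.33121$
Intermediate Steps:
$r{\left(J \right)} = J^{2}$
$\frac{r{\left(o{\left(\left(-2 + 2\right) - -4,6 \right)} \right)}}{-157} = \frac{\left(\sqrt{\left(\left(-2 + 2\right) - -4\right)^{2} + 6^{2}}\right)^{2}}{-157} = \left(\sqrt{\left(0 + 4\right)^{2} + 36}\right)^{2} \left(- \frac{1}{157}\right) = \left(\sqrt{4^{2} + 36}\right)^{2} \left(- \frac{1}{157}\right) = \left(\sqrt{16 + 36}\right)^{2} \left(- \frac{1}{157}\right) = \left(\sqrt{52}\right)^{2} \left(- \frac{1}{157}\right) = \left(2 \sqrt{13}\right)^{2} \left(- \frac{1}{157}\right) = 52 \left(- \frac{1}{157}\right) = - \frac{52}{157}$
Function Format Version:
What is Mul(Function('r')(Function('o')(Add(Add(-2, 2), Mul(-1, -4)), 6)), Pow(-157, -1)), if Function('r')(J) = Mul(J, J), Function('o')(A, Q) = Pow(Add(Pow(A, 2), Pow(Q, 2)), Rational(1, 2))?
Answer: Rational(-52, 157) ≈ -0.33121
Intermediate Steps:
Function('r')(J) = Pow(J, 2)
Mul(Function('r')(Function('o')(Add(Add(-2, 2), Mul(-1, -4)), 6)), Pow(-157, -1)) = Mul(Pow(Pow(Add(Pow(Add(Add(-2, 2), Mul(-1, -4)), 2), Pow(6, 2)), Rational(1, 2)), 2), Pow(-157, -1)) = Mul(Pow(Pow(Add(Pow(Add(0, 4), 2), 36), Rational(1, 2)), 2), Rational(-1, 157)) = Mul(Pow(Pow(Add(Pow(4, 2), 36), Rational(1, 2)), 2), Rational(-1, 157)) = Mul(Pow(Pow(Add(16, 36), Rational(1, 2)), 2), Rational(-1, 157)) = Mul(Pow(Pow(52, Rational(1, 2)), 2), Rational(-1, 157)) = Mul(Pow(Mul(2, Pow(13, Rational(1, 2))), 2), Rational(-1, 157)) = Mul(52, Rational(-1, 157)) = Rational(-52, 157)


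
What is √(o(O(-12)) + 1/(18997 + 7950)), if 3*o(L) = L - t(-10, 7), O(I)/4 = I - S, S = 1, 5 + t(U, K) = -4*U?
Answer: I*√21058056514/26947 ≈ 5.3852*I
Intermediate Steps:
t(U, K) = -5 - 4*U
O(I) = -4 + 4*I (O(I) = 4*(I - 1*1) = 4*(I - 1) = 4*(-1 + I) = -4 + 4*I)
o(L) = -35/3 + L/3 (o(L) = (L - (-5 - 4*(-10)))/3 = (L - (-5 + 40))/3 = (L - 1*35)/3 = (L - 35)/3 = (-35 + L)/3 = -35/3 + L/3)
√(o(O(-12)) + 1/(18997 + 7950)) = √((-35/3 + (-4 + 4*(-12))/3) + 1/(18997 + 7950)) = √((-35/3 + (-4 - 48)/3) + 1/26947) = √((-35/3 + (⅓)*(-52)) + 1/26947) = √((-35/3 - 52/3) + 1/26947) = √(-29 + 1/26947) = √(-781462/26947) = I*√21058056514/26947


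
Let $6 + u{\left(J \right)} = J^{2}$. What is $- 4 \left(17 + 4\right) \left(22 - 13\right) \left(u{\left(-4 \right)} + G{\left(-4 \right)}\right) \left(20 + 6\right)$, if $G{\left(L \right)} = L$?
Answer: $-117936$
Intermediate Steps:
$u{\left(J \right)} = -6 + J^{2}$
$- 4 \left(17 + 4\right) \left(22 - 13\right) \left(u{\left(-4 \right)} + G{\left(-4 \right)}\right) \left(20 + 6\right) = - 4 \left(17 + 4\right) \left(22 - 13\right) \left(\left(-6 + \left(-4\right)^{2}\right) - 4\right) \left(20 + 6\right) = - 4 \cdot 21 \left(22 - 13\right) \left(\left(-6 + 16\right) - 4\right) 26 = - 4 \cdot 21 \cdot 9 \left(10 - 4\right) 26 = \left(-4\right) 189 \cdot 6 \cdot 26 = \left(-756\right) 156 = -117936$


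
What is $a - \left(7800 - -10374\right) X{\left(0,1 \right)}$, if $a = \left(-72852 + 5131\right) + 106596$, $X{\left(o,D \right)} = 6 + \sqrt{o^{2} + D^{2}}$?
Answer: $-88343$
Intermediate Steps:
$X{\left(o,D \right)} = 6 + \sqrt{D^{2} + o^{2}}$
$a = 38875$ ($a = -67721 + 106596 = 38875$)
$a - \left(7800 - -10374\right) X{\left(0,1 \right)} = 38875 - \left(7800 - -10374\right) \left(6 + \sqrt{1^{2} + 0^{2}}\right) = 38875 - \left(7800 + 10374\right) \left(6 + \sqrt{1 + 0}\right) = 38875 - 18174 \left(6 + \sqrt{1}\right) = 38875 - 18174 \left(6 + 1\right) = 38875 - 18174 \cdot 7 = 38875 - 127218 = -88343$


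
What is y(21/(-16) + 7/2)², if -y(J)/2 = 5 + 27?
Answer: 4096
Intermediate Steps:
y(J) = -64 (y(J) = -2*(5 + 27) = -2*32 = -64)
y(21/(-16) + 7/2)² = (-64)² = 4096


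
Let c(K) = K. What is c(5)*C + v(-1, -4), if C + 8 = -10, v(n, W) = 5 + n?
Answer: -86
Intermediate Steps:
C = -18 (C = -8 - 10 = -18)
c(5)*C + v(-1, -4) = 5*(-18) + (5 - 1) = -90 + 4 = -86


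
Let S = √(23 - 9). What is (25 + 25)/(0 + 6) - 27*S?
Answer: 25/3 - 27*√14 ≈ -92.691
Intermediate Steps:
S = √14 ≈ 3.7417
(25 + 25)/(0 + 6) - 27*S = (25 + 25)/(0 + 6) - 27*√14 = 50/6 - 27*√14 = 50*(⅙) - 27*√14 = 25/3 - 27*√14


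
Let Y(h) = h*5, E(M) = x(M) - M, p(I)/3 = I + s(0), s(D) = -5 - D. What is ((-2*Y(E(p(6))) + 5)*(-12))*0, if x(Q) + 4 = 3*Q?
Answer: 0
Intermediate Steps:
p(I) = -15 + 3*I (p(I) = 3*(I + (-5 - 1*0)) = 3*(I + (-5 + 0)) = 3*(I - 5) = 3*(-5 + I) = -15 + 3*I)
x(Q) = -4 + 3*Q
E(M) = -4 + 2*M (E(M) = (-4 + 3*M) - M = -4 + 2*M)
Y(h) = 5*h
((-2*Y(E(p(6))) + 5)*(-12))*0 = ((-10*(-4 + 2*(-15 + 3*6)) + 5)*(-12))*0 = ((-10*(-4 + 2*(-15 + 18)) + 5)*(-12))*0 = ((-10*(-4 + 2*3) + 5)*(-12))*0 = ((-10*(-4 + 6) + 5)*(-12))*0 = ((-10*2 + 5)*(-12))*0 = ((-2*10 + 5)*(-12))*0 = ((-20 + 5)*(-12))*0 = -15*(-12)*0 = 180*0 = 0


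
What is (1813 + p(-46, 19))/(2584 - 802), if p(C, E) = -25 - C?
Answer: 917/891 ≈ 1.0292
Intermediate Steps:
(1813 + p(-46, 19))/(2584 - 802) = (1813 + (-25 - 1*(-46)))/(2584 - 802) = (1813 + (-25 + 46))/1782 = (1813 + 21)*(1/1782) = 1834*(1/1782) = 917/891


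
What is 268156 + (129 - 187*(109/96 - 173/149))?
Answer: 3837617269/14304 ≈ 2.6829e+5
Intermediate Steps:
268156 + (129 - 187*(109/96 - 173/149)) = 268156 + (129 - 187*(-367/14304)) = 268156 + (129 + 68629/14304) = 268156 + 1913845/14304 = 3837617269/14304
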